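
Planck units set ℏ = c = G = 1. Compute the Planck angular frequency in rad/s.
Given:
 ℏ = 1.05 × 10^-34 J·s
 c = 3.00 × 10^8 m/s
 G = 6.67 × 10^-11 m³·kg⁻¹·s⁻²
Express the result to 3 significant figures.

1.86 × 10^43 rad/s

Dimensional analysis gives ω_P = √(c⁵/(ℏG)).
  = √(3.47 × 10^86)
  = 1.86 × 10^43 rad/s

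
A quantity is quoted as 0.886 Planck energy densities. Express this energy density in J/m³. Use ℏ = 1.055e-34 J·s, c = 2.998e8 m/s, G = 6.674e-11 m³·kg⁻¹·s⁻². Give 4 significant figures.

One Planck energy density: u_P = c⁷/(ℏG²) = 4.632e113 J/m³.
0.886 × 4.632e113 J/m³ = 4.104e113 J/m³

4.104e113 J/m³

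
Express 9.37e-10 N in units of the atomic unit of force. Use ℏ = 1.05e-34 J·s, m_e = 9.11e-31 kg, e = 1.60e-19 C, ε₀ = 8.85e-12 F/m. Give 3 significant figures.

atomic unit of force: F_au = E_h/a₀ = m_e²e⁶/((4πε₀)³ℏ⁴) = 8.33e-8 N.
9.37e-10 / 8.33e-8 = 0.0113

0.0113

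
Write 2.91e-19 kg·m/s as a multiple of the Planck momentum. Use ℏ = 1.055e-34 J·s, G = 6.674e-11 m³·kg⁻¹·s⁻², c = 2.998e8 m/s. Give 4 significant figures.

Planck momentum: p_P = √(ℏc³/G) = 6.527 kg·m/s.
2.91e-19 / 6.527 = 4.459e-20

4.459e-20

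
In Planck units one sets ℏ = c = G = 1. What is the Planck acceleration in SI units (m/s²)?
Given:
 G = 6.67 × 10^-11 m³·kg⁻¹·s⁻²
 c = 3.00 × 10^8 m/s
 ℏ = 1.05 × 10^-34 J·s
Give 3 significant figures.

5.59 × 10^51 m/s²

a_P = √(c⁷/(ℏG))
  = √(3.12 × 10^103)
  = 5.59 × 10^51 m/s²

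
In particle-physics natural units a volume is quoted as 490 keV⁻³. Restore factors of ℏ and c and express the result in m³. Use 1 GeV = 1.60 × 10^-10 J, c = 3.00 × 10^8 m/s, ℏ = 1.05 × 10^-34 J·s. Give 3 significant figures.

Volume is [L]³ = [E]⁻³·(ℏc)³.
1 GeV⁻³ → (ℏc)³ × (1 GeV in J)⁻³ = 7.63 × 10^-48 m³.
Convert the energy scale: 490 keV⁻³ = 4.90 × 10^20 GeV⁻³.
Result: 4.90 × 10^20 × 7.63 × 10^-48 = 3.74 × 10^-27 m³.

3.74 × 10^-27 m³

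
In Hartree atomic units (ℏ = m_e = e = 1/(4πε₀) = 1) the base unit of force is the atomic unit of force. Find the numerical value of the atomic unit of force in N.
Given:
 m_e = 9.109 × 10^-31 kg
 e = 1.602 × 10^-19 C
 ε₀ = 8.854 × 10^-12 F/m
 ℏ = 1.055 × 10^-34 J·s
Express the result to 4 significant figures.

8.220 × 10^-8 N

F_au = E_h/a₀ = m_e²e⁶/((4πε₀)³ℏ⁴)
E_h = 4.354 × 10^-18 J
a₀ = 5.297 × 10^-11 m
E_h/a₀ = 8.220 × 10^-8 N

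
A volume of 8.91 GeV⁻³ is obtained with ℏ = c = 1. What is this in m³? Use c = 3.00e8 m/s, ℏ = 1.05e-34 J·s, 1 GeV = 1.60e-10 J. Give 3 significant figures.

6.80e-47 m³

Volume is [L]³ = [E]⁻³·(ℏc)³.
1 GeV⁻³ → (ℏc)³ × (1 GeV in J)⁻³ = 7.63e-48 m³.
Result: 8.91 × 7.63e-48 = 6.80e-47 m³.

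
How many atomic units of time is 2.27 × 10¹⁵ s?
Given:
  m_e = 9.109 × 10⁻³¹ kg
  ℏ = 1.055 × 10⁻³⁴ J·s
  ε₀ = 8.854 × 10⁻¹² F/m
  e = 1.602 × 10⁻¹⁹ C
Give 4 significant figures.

atomic unit of time: τ_au = (4πε₀)²ℏ³/(m_e e⁴) = 2.423 × 10⁻¹⁷ s.
2.27 × 10¹⁵ / 2.423 × 10⁻¹⁷ = 9.369 × 10³¹

9.369 × 10³¹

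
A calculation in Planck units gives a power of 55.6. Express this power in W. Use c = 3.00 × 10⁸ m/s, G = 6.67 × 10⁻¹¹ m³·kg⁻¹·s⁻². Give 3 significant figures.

2.03 × 10⁵⁴ W

One Planck power: P_P = c⁵/G = 3.64 × 10⁵² W.
55.6 × 3.64 × 10⁵² W = 2.03 × 10⁵⁴ W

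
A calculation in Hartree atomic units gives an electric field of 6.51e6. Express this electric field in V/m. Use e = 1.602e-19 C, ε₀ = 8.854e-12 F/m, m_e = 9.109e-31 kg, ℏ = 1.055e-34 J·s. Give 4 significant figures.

3.340e18 V/m

One atomic unit of electric field: E_au = E_h/(e a₀) = m_e²e⁵/((4πε₀)³ℏ⁴) = 5.131e11 V/m.
6.51e6 × 5.131e11 V/m = 3.340e18 V/m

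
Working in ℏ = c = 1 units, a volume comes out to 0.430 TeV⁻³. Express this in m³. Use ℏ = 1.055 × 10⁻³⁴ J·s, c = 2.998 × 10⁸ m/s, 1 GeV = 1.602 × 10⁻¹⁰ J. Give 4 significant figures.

Volume is [L]³ = [E]⁻³·(ℏc)³.
1 GeV⁻³ → (ℏc)³ × (1 GeV in J)⁻³ = 7.696 × 10⁻⁴⁸ m³.
Convert the energy scale: 0.430 TeV⁻³ = 4.30 × 10⁻¹⁰ GeV⁻³.
Result: 4.30 × 10⁻¹⁰ × 7.696 × 10⁻⁴⁸ = 3.309 × 10⁻⁵⁷ m³.

3.309 × 10⁻⁵⁷ m³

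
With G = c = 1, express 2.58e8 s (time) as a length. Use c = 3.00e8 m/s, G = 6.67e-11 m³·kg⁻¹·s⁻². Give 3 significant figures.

Time → length via c.
2.58e8 s × (c) = 7.74e16 m

7.74e16 m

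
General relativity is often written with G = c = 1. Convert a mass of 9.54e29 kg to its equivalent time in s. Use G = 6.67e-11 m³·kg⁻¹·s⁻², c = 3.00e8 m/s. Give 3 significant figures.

Mass → time via G/c³.
9.54e29 kg × (G/c³) = 2.36e-6 s

2.36e-6 s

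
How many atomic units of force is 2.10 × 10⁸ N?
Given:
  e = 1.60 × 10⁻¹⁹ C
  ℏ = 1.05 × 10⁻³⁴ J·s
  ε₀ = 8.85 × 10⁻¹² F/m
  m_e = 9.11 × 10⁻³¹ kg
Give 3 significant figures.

2.52 × 10¹⁵

atomic unit of force: F_au = E_h/a₀ = m_e²e⁶/((4πε₀)³ℏ⁴) = 8.33 × 10⁻⁸ N.
2.10 × 10⁸ / 8.33 × 10⁻⁸ = 2.52 × 10¹⁵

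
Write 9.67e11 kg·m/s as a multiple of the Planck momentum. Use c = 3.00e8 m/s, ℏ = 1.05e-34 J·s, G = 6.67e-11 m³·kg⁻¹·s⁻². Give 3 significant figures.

Planck momentum: p_P = √(ℏc³/G) = 6.52 kg·m/s.
9.67e11 / 6.52 = 1.48e11

1.48e11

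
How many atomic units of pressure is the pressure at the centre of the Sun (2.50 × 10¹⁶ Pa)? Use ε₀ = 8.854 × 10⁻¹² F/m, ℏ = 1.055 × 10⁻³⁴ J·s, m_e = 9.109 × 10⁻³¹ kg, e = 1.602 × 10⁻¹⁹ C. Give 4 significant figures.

853.5

atomic unit of pressure: P_au = E_h/a₀³ = m_e⁴e¹⁰/((4πε₀)⁵ℏ⁸) = 2.929 × 10¹³ Pa.
2.50 × 10¹⁶ / 2.929 × 10¹³ = 853.5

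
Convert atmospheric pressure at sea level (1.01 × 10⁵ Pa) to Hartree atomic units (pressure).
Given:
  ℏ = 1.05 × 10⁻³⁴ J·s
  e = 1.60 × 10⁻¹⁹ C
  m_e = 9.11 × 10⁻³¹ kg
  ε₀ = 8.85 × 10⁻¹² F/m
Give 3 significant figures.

3.35 × 10⁻⁹

atomic unit of pressure: P_au = E_h/a₀³ = m_e⁴e¹⁰/((4πε₀)⁵ℏ⁸) = 3.01 × 10¹³ Pa.
1.01 × 10⁵ / 3.01 × 10¹³ = 3.35 × 10⁻⁹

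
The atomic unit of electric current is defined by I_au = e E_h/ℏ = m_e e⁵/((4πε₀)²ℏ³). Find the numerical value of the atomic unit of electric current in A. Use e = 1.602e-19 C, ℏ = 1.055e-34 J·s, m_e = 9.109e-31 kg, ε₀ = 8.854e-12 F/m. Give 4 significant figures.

I_au = e E_h/ℏ = m_e e⁵/((4πε₀)²ℏ³)
E_h = 4.354e-18 J
e·E_h/ℏ = 6.612e-3 A

6.612e-3 A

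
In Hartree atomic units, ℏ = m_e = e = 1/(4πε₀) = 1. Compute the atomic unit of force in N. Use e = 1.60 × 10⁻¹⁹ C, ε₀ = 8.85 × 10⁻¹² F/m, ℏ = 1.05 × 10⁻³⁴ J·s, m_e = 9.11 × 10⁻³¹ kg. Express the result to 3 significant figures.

From ℏ = m_e = e = 1/(4πε₀) = 1 the force scale is F_au = E_h/a₀ = m_e²e⁶/((4πε₀)³ℏ⁴).
E_h = 4.38 × 10⁻¹⁸ J
a₀ = 5.26 × 10⁻¹¹ m
E_h/a₀ = 8.33 × 10⁻⁸ N

8.33 × 10⁻⁸ N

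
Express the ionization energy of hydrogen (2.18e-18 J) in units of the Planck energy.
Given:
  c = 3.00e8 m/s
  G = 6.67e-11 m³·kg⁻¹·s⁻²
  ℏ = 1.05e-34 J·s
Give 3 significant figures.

Planck energy: E_P = √(ℏc⁵/G) = 1.96e9 J.
2.18e-18 / 1.96e9 = 1.11e-27

1.11e-27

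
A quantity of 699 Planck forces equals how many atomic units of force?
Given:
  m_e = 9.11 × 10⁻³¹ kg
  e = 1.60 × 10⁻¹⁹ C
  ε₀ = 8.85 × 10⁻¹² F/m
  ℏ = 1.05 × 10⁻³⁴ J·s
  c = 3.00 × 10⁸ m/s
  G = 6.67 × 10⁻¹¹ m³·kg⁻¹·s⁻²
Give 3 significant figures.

Planck force: F_P = c⁴/G = 1.21 × 10⁴⁴ N
atomic unit of force: F_au = E_h/a₀ = m_e²e⁶/((4πε₀)³ℏ⁴) = 8.33 × 10⁻⁸ N
699 × 1.21 × 10⁴⁴ / 8.33 × 10⁻⁸ = 1.02 × 10⁵⁴

1.02 × 10⁵⁴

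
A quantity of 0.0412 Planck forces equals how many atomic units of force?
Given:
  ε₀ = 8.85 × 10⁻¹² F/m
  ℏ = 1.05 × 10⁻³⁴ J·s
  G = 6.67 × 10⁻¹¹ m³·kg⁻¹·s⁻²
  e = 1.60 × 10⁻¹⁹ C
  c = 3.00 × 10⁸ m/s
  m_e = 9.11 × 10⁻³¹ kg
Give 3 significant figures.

6.01 × 10⁴⁹

Planck force: F_P = c⁴/G = 1.21 × 10⁴⁴ N
atomic unit of force: F_au = E_h/a₀ = m_e²e⁶/((4πε₀)³ℏ⁴) = 8.33 × 10⁻⁸ N
0.0412 × 1.21 × 10⁴⁴ / 8.33 × 10⁻⁸ = 6.01 × 10⁴⁹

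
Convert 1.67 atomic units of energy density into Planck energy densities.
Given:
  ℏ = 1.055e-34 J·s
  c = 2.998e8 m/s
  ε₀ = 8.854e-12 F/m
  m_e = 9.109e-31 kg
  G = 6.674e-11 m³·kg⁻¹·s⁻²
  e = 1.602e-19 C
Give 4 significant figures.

atomic unit of energy density: u_au = E_h/a₀³ = m_e⁴e¹⁰/((4πε₀)⁵ℏ⁸) = 2.929e13 J/m³
Planck energy density: u_P = c⁷/(ℏG²) = 4.632e113 J/m³
1.67 × 2.929e13 / 4.632e113 = 1.056e-100

1.056e-100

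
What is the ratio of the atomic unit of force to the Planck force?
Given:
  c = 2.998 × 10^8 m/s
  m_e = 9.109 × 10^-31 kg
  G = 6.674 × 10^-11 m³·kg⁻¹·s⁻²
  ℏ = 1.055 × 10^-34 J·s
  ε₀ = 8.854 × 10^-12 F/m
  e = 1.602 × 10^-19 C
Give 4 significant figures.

6.791 × 10^-52

atomic unit of force: F_au = E_h/a₀ = m_e²e⁶/((4πε₀)³ℏ⁴) = 8.220 × 10^-8 N
Planck force: F_P = c⁴/G = 1.210 × 10^44 N
ratio = 8.220 × 10^-8 / 1.210 × 10^44 = 6.791 × 10^-52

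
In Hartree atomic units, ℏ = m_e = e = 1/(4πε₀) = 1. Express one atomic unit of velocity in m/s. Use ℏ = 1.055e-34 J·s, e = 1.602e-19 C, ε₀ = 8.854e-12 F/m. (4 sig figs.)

2.186e6 m/s

Dimensional analysis gives v_au = e²/(4πε₀ℏ).
  = 2.566e-38 / 1.174e-44
  = 2.186e6 m/s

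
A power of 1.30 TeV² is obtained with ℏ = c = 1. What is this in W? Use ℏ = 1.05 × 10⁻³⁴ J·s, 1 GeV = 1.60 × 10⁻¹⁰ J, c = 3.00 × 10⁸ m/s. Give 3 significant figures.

Power is [E]/[T] = [E]²/ℏ.
1 GeV² → 1/ℏ × (1 GeV in J)² = 2.44 × 10¹⁴ W.
Convert the energy scale: 1.30 TeV² = 1.30 × 10⁶ GeV².
Result: 1.30 × 10⁶ × 2.44 × 10¹⁴ = 3.17 × 10²⁰ W.

3.17 × 10²⁰ W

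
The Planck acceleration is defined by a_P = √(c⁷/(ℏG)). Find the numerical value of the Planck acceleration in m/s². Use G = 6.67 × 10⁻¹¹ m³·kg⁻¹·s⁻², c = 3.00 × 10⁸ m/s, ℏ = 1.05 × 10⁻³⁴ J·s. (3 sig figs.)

5.59 × 10⁵¹ m/s²

a_P = √(c⁷/(ℏG))
  = √(3.12 × 10¹⁰³)
  = 5.59 × 10⁵¹ m/s²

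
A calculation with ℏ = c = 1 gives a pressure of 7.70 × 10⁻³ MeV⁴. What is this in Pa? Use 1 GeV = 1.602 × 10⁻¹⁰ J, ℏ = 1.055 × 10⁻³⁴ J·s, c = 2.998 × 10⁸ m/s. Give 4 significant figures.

Pressure is [E]/[L]³ = [E]⁴/(ℏc)³.
1 GeV⁴ → 1/(ℏc)³ × (1 GeV in J)⁴ = 2.082 × 10³⁷ Pa.
Convert the energy scale: 7.70 × 10⁻³ MeV⁴ = 7.70 × 10⁻¹⁵ GeV⁴.
Result: 7.70 × 10⁻¹⁵ × 2.082 × 10³⁷ = 1.603 × 10²³ Pa.

1.603 × 10²³ Pa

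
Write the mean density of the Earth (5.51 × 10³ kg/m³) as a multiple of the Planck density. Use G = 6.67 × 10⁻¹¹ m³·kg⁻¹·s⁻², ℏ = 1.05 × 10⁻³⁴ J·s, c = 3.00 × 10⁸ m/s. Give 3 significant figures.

1.06 × 10⁻⁹³

Planck density: ρ_P = c⁵/(ℏG²) = 5.20 × 10⁹⁶ kg/m³.
5.51 × 10³ / 5.20 × 10⁹⁶ = 1.06 × 10⁻⁹³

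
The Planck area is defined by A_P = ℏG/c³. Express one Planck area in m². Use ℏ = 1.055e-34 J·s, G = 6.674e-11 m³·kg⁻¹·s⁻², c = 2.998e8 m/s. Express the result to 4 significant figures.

2.613e-70 m²

A_P = ℏG/c³
  = 7.041e-45 / 2.695e25
  = 2.613e-70 m²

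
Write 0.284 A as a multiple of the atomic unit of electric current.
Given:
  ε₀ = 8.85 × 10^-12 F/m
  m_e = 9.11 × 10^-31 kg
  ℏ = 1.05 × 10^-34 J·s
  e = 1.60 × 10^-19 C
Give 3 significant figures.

42.6

atomic unit of electric current: I_au = e E_h/ℏ = m_e e⁵/((4πε₀)²ℏ³) = 6.67 × 10^-3 A.
0.284 / 6.67 × 10^-3 = 42.6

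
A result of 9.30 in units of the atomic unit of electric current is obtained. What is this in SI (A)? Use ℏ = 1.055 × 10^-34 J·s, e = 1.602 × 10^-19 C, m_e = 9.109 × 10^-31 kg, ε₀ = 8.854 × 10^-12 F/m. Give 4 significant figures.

One atomic unit of electric current: I_au = e E_h/ℏ = m_e e⁵/((4πε₀)²ℏ³) = 6.612 × 10^-3 A.
9.30 × 6.612 × 10^-3 A = 0.06149 A

0.06149 A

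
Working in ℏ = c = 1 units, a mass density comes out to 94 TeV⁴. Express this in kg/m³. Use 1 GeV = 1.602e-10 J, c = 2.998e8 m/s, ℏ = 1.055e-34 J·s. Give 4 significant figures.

Mass density is [E]/(c²[L]³) = [E]⁴/(ℏ³c⁵).
1 GeV⁴ → 1/(ℏ³c⁵) × (1 GeV in J)⁴ = 2.316e20 kg/m³.
Convert the energy scale: 94 TeV⁴ = 9.40e13 GeV⁴.
Result: 9.40e13 × 2.316e20 = 2.177e34 kg/m³.

2.177e34 kg/m³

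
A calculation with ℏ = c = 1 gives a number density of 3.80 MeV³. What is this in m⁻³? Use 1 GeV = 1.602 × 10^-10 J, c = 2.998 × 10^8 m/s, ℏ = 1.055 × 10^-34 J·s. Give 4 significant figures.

4.938 × 10^38 m⁻³

Number density is [L]⁻³ = [E]³/(ℏc)³.
1 GeV³ → 1/(ℏc)³ × (1 GeV in J)³ = 1.299 × 10^47 m⁻³.
Convert the energy scale: 3.80 MeV³ = 3.80 × 10^-9 GeV³.
Result: 3.80 × 10^-9 × 1.299 × 10^47 = 4.938 × 10^38 m⁻³.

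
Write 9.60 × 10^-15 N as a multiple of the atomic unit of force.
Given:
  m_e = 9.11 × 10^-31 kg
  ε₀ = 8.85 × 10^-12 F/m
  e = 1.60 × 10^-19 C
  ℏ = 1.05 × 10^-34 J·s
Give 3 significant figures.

1.15 × 10^-7

atomic unit of force: F_au = E_h/a₀ = m_e²e⁶/((4πε₀)³ℏ⁴) = 8.33 × 10^-8 N.
9.60 × 10^-15 / 8.33 × 10^-8 = 1.15 × 10^-7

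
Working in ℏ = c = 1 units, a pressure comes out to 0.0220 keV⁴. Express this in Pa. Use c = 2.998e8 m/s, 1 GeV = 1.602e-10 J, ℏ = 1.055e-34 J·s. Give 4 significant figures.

Pressure is [E]/[L]³ = [E]⁴/(ℏc)³.
1 GeV⁴ → 1/(ℏc)³ × (1 GeV in J)⁴ = 2.082e37 Pa.
Convert the energy scale: 0.0220 keV⁴ = 2.20e-26 GeV⁴.
Result: 2.20e-26 × 2.082e37 = 4.580e11 Pa.

4.580e11 Pa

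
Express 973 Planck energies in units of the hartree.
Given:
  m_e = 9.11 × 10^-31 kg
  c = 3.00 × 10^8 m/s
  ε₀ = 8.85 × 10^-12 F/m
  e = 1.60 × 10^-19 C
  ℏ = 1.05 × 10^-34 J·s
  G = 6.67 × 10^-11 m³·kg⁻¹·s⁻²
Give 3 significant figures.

4.35 × 10^29

Planck energy: E_P = √(ℏc⁵/G) = 1.96 × 10^9 J
hartree: E_h = m_e e⁴/(4πε₀ℏ)² = 4.38 × 10^-18 J
973 × 1.96 × 10^9 / 4.38 × 10^-18 = 4.35 × 10^29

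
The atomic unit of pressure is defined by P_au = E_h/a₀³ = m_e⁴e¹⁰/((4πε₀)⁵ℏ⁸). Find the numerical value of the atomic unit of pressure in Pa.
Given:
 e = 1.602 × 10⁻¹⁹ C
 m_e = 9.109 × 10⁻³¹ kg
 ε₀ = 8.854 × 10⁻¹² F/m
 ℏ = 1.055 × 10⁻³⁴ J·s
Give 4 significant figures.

P_au = E_h/a₀³ = m_e⁴e¹⁰/((4πε₀)⁵ℏ⁸)
E_h = 4.354 × 10⁻¹⁸ J
a₀ = 5.297 × 10⁻¹¹ m
E_h/a₀³ = 2.929 × 10¹³ Pa

2.929 × 10¹³ Pa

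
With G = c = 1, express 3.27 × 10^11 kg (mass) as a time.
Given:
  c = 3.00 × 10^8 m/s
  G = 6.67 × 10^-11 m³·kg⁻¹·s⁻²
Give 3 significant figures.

Mass → time via G/c³.
3.27 × 10^11 kg × (G/c³) = 8.08 × 10^-25 s

8.08 × 10^-25 s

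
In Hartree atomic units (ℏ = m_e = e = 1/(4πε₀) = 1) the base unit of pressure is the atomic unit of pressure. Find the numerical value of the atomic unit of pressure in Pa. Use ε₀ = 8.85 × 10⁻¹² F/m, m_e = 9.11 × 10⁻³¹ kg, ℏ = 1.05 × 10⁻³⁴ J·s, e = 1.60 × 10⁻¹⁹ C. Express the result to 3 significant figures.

P_au = E_h/a₀³ = m_e⁴e¹⁰/((4πε₀)⁵ℏ⁸)
E_h = 4.38 × 10⁻¹⁸ J
a₀ = 5.26 × 10⁻¹¹ m
E_h/a₀³ = 3.01 × 10¹³ Pa

3.01 × 10¹³ Pa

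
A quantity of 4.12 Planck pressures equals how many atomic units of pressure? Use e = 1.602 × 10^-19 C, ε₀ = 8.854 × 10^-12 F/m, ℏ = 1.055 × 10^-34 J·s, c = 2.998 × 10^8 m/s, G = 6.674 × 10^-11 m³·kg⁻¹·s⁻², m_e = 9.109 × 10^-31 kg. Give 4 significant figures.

6.516 × 10^100

Planck pressure: p_P = c⁷/(ℏG²) = 4.632 × 10^113 Pa
atomic unit of pressure: P_au = E_h/a₀³ = m_e⁴e¹⁰/((4πε₀)⁵ℏ⁸) = 2.929 × 10^13 Pa
4.12 × 4.632 × 10^113 / 2.929 × 10^13 = 6.516 × 10^100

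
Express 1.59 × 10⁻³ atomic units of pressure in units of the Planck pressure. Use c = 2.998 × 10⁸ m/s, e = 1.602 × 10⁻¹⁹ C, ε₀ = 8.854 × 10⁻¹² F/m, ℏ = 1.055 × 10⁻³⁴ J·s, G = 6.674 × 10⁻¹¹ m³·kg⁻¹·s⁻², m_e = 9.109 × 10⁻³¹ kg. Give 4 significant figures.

1.005 × 10⁻¹⁰³

atomic unit of pressure: P_au = E_h/a₀³ = m_e⁴e¹⁰/((4πε₀)⁵ℏ⁸) = 2.929 × 10¹³ Pa
Planck pressure: p_P = c⁷/(ℏG²) = 4.632 × 10¹¹³ Pa
1.59 × 10⁻³ × 2.929 × 10¹³ / 4.632 × 10¹¹³ = 1.005 × 10⁻¹⁰³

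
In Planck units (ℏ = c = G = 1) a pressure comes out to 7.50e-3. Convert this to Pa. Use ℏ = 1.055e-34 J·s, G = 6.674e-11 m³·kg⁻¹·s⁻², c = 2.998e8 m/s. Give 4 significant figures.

One Planck pressure: p_P = c⁷/(ℏG²) = 4.632e113 Pa.
7.50e-3 × 4.632e113 Pa = 3.474e111 Pa

3.474e111 Pa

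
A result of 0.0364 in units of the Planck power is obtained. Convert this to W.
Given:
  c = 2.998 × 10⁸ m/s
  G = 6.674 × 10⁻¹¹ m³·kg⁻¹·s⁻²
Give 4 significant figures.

One Planck power: P_P = c⁵/G = 3.629 × 10⁵² W.
0.0364 × 3.629 × 10⁵² W = 1.321 × 10⁵¹ W

1.321 × 10⁵¹ W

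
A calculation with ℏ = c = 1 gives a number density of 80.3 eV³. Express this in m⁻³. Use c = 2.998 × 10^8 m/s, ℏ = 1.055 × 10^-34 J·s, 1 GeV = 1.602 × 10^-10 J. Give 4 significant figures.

1.043 × 10^22 m⁻³

Number density is [L]⁻³ = [E]³/(ℏc)³.
1 GeV³ → 1/(ℏc)³ × (1 GeV in J)³ = 1.299 × 10^47 m⁻³.
Convert the energy scale: 80.3 eV³ = 8.03 × 10^-26 GeV³.
Result: 8.03 × 10^-26 × 1.299 × 10^47 = 1.043 × 10^22 m⁻³.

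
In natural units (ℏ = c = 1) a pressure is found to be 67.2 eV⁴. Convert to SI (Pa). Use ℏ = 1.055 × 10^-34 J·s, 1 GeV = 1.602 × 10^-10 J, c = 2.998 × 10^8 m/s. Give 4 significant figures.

Pressure is [E]/[L]³ = [E]⁴/(ℏc)³.
1 GeV⁴ → 1/(ℏc)³ × (1 GeV in J)⁴ = 2.082 × 10^37 Pa.
Convert the energy scale: 67.2 eV⁴ = 6.72 × 10^-35 GeV⁴.
Result: 6.72 × 10^-35 × 2.082 × 10^37 = 1.399 × 10^3 Pa.

1.399 × 10^3 Pa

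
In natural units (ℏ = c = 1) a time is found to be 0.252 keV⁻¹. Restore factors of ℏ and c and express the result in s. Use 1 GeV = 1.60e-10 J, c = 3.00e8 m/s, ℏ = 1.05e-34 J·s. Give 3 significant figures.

A time is [E]⁻¹ in ℏ=c=1; restore one factor of ℏ.
1 GeV⁻¹ → ℏ × (1 GeV in J)⁻¹ = 6.56e-25 s.
Convert the energy scale: 0.252 keV⁻¹ = 2.52e5 GeV⁻¹.
Result: 2.52e5 × 6.56e-25 = 1.65e-19 s.

1.65e-19 s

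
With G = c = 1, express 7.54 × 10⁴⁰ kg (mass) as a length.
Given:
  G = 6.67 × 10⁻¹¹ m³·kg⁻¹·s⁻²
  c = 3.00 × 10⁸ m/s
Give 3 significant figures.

5.59 × 10¹³ m

In G = c = 1 units mass has dimensions of length; the conversion factor is G/c².
7.54 × 10⁴⁰ kg × (G/c²) = 5.59 × 10¹³ m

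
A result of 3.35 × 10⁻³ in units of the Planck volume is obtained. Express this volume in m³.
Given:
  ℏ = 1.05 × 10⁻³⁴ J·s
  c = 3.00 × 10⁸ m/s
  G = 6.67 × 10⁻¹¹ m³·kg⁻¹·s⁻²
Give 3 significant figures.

One Planck volume: V_P = (ℏG/c³)^(3/2) = 4.18 × 10⁻¹⁰⁵ m³.
3.35 × 10⁻³ × 4.18 × 10⁻¹⁰⁵ m³ = 1.40 × 10⁻¹⁰⁷ m³

1.40 × 10⁻¹⁰⁷ m³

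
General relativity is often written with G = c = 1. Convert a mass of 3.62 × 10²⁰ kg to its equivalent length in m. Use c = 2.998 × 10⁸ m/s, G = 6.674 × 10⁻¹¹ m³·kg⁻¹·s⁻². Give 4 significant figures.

In G = c = 1 units mass has dimensions of length; the conversion factor is G/c².
3.62 × 10²⁰ kg × (G/c²) = 2.688 × 10⁻⁷ m

2.688 × 10⁻⁷ m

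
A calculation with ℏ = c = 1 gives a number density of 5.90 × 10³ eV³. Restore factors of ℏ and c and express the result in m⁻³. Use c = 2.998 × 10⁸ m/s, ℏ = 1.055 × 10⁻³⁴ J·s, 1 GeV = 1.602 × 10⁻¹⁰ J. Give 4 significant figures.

Number density is [L]⁻³ = [E]³/(ℏc)³.
1 GeV³ → 1/(ℏc)³ × (1 GeV in J)³ = 1.299 × 10⁴⁷ m⁻³.
Convert the energy scale: 5.90 × 10³ eV³ = 5.90 × 10⁻²⁴ GeV³.
Result: 5.90 × 10⁻²⁴ × 1.299 × 10⁴⁷ = 7.666 × 10²³ m⁻³.

7.666 × 10²³ m⁻³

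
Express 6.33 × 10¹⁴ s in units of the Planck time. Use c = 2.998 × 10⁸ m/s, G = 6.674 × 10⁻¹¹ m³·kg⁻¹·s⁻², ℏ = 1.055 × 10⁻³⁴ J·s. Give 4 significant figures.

1.174 × 10⁵⁸

Planck time: t_P = √(ℏG/c⁵) = 5.392 × 10⁻⁴⁴ s.
6.33 × 10¹⁴ / 5.392 × 10⁻⁴⁴ = 1.174 × 10⁵⁸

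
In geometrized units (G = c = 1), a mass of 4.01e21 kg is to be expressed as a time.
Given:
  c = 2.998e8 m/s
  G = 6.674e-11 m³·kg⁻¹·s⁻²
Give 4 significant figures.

9.932e-15 s

Mass → time via G/c³.
4.01e21 kg × (G/c³) = 9.932e-15 s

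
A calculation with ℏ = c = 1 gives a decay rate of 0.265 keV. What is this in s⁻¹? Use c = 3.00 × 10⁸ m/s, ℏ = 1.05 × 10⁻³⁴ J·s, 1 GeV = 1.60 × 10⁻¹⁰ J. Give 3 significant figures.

4.04 × 10¹⁷ s⁻¹

A rate is [E]/ℏ; divide by ℏ.
1 GeV → 1/ℏ × (1 GeV in J) = 1.52 × 10²⁴ s⁻¹.
Convert the energy scale: 0.265 keV = 2.65 × 10⁻⁷ GeV.
Result: 2.65 × 10⁻⁷ × 1.52 × 10²⁴ = 4.04 × 10¹⁷ s⁻¹.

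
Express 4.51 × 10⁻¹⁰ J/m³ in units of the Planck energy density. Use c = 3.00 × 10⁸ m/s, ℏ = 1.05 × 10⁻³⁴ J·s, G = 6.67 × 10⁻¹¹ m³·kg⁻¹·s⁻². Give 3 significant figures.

Planck energy density: u_P = c⁷/(ℏG²) = 4.68 × 10¹¹³ J/m³.
4.51 × 10⁻¹⁰ / 4.68 × 10¹¹³ = 9.63 × 10⁻¹²⁴

9.63 × 10⁻¹²⁴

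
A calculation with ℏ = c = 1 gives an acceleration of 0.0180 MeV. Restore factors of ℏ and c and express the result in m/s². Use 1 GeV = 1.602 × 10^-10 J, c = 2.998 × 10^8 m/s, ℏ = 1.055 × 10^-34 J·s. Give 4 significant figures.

Acceleration is [L]/[T]² = c·[E]/ℏ.
1 GeV → c/ℏ × (1 GeV in J) = 4.552 × 10^32 m/s².
Convert the energy scale: 0.0180 MeV = 1.80 × 10^-5 GeV.
Result: 1.80 × 10^-5 × 4.552 × 10^32 = 8.194 × 10^27 m/s².

8.194 × 10^27 m/s²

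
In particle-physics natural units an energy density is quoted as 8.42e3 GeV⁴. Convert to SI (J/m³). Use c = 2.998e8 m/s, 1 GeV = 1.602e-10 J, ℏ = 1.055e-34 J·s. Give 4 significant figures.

1.753e41 J/m³

[E]/[L]³ = [E]⁴/(ℏc)³; restore (ℏc)⁻³.
1 GeV⁴ → 1/(ℏc)³ × (1 GeV in J)⁴ = 2.082e37 J/m³.
Result: 8.42e3 × 2.082e37 = 1.753e41 J/m³.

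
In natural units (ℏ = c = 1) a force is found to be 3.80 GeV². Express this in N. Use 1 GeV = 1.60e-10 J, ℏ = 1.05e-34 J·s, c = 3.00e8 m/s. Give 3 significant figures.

3.09e6 N

Force is [E]/[L] = [E]²/(ℏc); restore (ℏc)⁻¹.
1 GeV² → 1/(ℏc) × (1 GeV in J)² = 8.13e5 N.
Result: 3.80 × 8.13e5 = 3.09e6 N.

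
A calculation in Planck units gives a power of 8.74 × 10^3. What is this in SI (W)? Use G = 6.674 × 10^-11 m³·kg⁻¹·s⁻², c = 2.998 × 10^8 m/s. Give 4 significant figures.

3.172 × 10^56 W

One Planck power: P_P = c⁵/G = 3.629 × 10^52 W.
8.74 × 10^3 × 3.629 × 10^52 W = 3.172 × 10^56 W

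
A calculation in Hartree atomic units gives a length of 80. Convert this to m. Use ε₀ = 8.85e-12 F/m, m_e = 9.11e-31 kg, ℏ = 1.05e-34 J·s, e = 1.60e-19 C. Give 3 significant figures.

4.21e-9 m

One Bohr radius: a₀ = 4πε₀ℏ²/(m_e e²) = 5.26e-11 m.
80 × 5.26e-11 m = 4.21e-9 m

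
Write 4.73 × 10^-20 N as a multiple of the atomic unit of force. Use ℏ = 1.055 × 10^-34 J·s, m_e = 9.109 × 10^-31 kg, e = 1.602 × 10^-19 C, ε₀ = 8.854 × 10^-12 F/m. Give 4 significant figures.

atomic unit of force: F_au = E_h/a₀ = m_e²e⁶/((4πε₀)³ℏ⁴) = 8.220 × 10^-8 N.
4.73 × 10^-20 / 8.220 × 10^-8 = 5.754 × 10^-13

5.754 × 10^-13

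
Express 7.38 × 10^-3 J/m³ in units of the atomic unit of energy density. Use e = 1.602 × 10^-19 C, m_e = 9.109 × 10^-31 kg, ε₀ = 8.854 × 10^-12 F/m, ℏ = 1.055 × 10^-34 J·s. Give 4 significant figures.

2.520 × 10^-16

atomic unit of energy density: u_au = E_h/a₀³ = m_e⁴e¹⁰/((4πε₀)⁵ℏ⁸) = 2.929 × 10^13 J/m³.
7.38 × 10^-3 / 2.929 × 10^13 = 2.520 × 10^-16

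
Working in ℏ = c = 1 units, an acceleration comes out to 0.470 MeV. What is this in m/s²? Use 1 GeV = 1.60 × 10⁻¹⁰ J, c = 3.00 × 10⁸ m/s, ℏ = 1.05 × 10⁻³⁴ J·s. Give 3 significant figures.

2.15 × 10²⁹ m/s²

Acceleration is [L]/[T]² = c·[E]/ℏ.
1 GeV → c/ℏ × (1 GeV in J) = 4.57 × 10³² m/s².
Convert the energy scale: 0.470 MeV = 4.70 × 10⁻⁴ GeV.
Result: 4.70 × 10⁻⁴ × 4.57 × 10³² = 2.15 × 10²⁹ m/s².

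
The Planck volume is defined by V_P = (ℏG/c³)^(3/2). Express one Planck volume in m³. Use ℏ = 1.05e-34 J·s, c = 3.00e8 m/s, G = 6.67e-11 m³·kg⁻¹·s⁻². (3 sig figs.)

V_P = (ℏG/c³)^(3/2)
  = √(1.75e-209)
  = 4.18e-105 m³

4.18e-105 m³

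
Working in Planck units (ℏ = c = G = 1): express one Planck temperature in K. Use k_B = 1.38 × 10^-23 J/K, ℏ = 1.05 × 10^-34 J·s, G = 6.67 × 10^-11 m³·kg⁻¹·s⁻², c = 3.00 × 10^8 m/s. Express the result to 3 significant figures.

Dimensional analysis gives T_P = √(ℏc⁵/G) / k_B.
  = √(3.83 × 10^18) × 7.25 × 10^22
  = 1.42 × 10^32 K

1.42 × 10^32 K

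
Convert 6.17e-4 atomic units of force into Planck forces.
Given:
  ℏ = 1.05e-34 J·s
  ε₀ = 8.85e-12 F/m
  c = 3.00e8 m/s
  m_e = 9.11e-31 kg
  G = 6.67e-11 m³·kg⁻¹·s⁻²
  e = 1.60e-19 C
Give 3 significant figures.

4.23e-55

atomic unit of force: F_au = E_h/a₀ = m_e²e⁶/((4πε₀)³ℏ⁴) = 8.33e-8 N
Planck force: F_P = c⁴/G = 1.21e44 N
6.17e-4 × 8.33e-8 / 1.21e44 = 4.23e-55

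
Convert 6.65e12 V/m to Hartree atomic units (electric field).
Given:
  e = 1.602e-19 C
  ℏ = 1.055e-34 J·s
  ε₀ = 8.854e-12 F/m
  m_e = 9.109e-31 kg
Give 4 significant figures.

atomic unit of electric field: E_au = E_h/(e a₀) = m_e²e⁵/((4πε₀)³ℏ⁴) = 5.131e11 V/m.
6.65e12 / 5.131e11 = 12.96

12.96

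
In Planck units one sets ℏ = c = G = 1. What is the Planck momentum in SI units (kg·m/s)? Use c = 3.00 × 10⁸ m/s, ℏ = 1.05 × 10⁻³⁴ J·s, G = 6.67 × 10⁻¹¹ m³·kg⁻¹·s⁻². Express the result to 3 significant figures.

p_P = √(ℏc³/G)
  = √(42.5)
  = 6.52 kg·m/s

6.52 kg·m/s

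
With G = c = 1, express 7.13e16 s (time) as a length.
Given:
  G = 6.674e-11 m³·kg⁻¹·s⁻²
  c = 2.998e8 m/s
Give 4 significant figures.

2.138e25 m

Time → length via c.
7.13e16 s × (c) = 2.138e25 m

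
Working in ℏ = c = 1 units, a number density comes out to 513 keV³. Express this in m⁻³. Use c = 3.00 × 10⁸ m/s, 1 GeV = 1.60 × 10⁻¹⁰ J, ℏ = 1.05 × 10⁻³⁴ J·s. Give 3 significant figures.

6.72 × 10³¹ m⁻³

Number density is [L]⁻³ = [E]³/(ℏc)³.
1 GeV³ → 1/(ℏc)³ × (1 GeV in J)³ = 1.31 × 10⁴⁷ m⁻³.
Convert the energy scale: 513 keV³ = 5.13 × 10⁻¹⁶ GeV³.
Result: 5.13 × 10⁻¹⁶ × 1.31 × 10⁴⁷ = 6.72 × 10³¹ m⁻³.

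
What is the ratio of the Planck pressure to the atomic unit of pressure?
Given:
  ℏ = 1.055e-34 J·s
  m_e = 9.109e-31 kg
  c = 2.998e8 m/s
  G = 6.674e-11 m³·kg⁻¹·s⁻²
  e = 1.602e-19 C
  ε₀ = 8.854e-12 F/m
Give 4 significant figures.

Planck pressure: p_P = c⁷/(ℏG²) = 4.632e113 Pa
atomic unit of pressure: P_au = E_h/a₀³ = m_e⁴e¹⁰/((4πε₀)⁵ℏ⁸) = 2.929e13 Pa
ratio = 4.632e113 / 2.929e13 = 1.581e100

1.581e100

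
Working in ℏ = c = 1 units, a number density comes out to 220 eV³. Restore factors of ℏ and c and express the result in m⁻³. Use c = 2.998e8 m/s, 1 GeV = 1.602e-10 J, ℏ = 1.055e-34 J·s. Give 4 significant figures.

2.859e22 m⁻³

Number density is [L]⁻³ = [E]³/(ℏc)³.
1 GeV³ → 1/(ℏc)³ × (1 GeV in J)³ = 1.299e47 m⁻³.
Convert the energy scale: 220 eV³ = 2.20e-25 GeV³.
Result: 2.20e-25 × 1.299e47 = 2.859e22 m⁻³.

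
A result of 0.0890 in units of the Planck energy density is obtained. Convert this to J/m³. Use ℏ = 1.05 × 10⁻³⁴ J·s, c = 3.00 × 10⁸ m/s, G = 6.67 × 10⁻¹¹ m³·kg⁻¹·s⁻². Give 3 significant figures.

One Planck energy density: u_P = c⁷/(ℏG²) = 4.68 × 10¹¹³ J/m³.
0.0890 × 4.68 × 10¹¹³ J/m³ = 4.17 × 10¹¹² J/m³

4.17 × 10¹¹² J/m³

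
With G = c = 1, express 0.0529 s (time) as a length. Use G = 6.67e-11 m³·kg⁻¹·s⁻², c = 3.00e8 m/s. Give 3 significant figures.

Time → length via c.
0.0529 s × (c) = 1.59e7 m

1.59e7 m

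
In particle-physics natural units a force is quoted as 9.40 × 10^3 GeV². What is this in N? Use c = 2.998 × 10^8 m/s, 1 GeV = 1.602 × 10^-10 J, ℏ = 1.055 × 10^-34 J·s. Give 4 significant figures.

Force is [E]/[L] = [E]²/(ℏc); restore (ℏc)⁻¹.
1 GeV² → 1/(ℏc) × (1 GeV in J)² = 8.114 × 10^5 N.
Result: 9.40 × 10^3 × 8.114 × 10^5 = 7.627 × 10^9 N.

7.627 × 10^9 N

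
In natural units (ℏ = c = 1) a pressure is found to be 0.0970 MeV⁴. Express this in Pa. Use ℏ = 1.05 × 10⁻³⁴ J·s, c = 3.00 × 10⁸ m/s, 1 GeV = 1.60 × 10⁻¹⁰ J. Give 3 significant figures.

Pressure is [E]/[L]³ = [E]⁴/(ℏc)³.
1 GeV⁴ → 1/(ℏc)³ × (1 GeV in J)⁴ = 2.10 × 10³⁷ Pa.
Convert the energy scale: 0.0970 MeV⁴ = 9.70 × 10⁻¹⁴ GeV⁴.
Result: 9.70 × 10⁻¹⁴ × 2.10 × 10³⁷ = 2.03 × 10²⁴ Pa.

2.03 × 10²⁴ Pa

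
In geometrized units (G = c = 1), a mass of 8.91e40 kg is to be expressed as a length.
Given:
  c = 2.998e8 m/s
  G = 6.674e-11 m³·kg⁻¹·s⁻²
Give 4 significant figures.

6.616e13 m

In G = c = 1 units mass has dimensions of length; the conversion factor is G/c².
8.91e40 kg × (G/c²) = 6.616e13 m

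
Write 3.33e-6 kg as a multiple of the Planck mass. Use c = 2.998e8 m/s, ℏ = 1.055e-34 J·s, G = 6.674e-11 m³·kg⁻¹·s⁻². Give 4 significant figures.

Planck mass: m_P = √(ℏc/G) = 2.177e-8 kg.
3.33e-6 / 2.177e-8 = 153

153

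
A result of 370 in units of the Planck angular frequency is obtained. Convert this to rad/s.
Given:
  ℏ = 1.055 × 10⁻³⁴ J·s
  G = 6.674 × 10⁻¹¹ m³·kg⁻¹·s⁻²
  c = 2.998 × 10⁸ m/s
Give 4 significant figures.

One Planck angular frequency: ω_P = √(c⁵/(ℏG)) = 1.855 × 10⁴³ rad/s.
370 × 1.855 × 10⁴³ rad/s = 6.862 × 10⁴⁵ rad/s

6.862 × 10⁴⁵ rad/s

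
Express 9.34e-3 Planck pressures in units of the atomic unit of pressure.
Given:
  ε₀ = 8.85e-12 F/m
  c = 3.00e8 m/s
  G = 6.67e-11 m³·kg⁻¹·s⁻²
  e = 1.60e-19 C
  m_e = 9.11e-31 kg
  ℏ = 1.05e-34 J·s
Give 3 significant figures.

1.45e98

Planck pressure: p_P = c⁷/(ℏG²) = 4.68e113 Pa
atomic unit of pressure: P_au = E_h/a₀³ = m_e⁴e¹⁰/((4πε₀)⁵ℏ⁸) = 3.01e13 Pa
9.34e-3 × 4.68e113 / 3.01e13 = 1.45e98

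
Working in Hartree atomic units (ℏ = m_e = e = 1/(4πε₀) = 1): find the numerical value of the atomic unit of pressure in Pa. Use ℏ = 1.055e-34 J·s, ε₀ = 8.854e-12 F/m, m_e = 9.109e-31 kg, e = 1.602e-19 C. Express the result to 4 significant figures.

The unique combination of the constants set to 1 with dimensions of pressure is P_au = E_h/a₀³ = m_e⁴e¹⁰/((4πε₀)⁵ℏ⁸).
E_h = 4.354e-18 J
a₀ = 5.297e-11 m
E_h/a₀³ = 2.929e13 Pa

2.929e13 Pa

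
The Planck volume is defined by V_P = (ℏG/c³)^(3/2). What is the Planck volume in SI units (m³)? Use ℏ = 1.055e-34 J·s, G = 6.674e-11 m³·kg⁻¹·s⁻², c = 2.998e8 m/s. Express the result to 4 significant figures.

V_P = (ℏG/c³)^(3/2)
  = √(1.784e-209)
  = 4.224e-105 m³

4.224e-105 m³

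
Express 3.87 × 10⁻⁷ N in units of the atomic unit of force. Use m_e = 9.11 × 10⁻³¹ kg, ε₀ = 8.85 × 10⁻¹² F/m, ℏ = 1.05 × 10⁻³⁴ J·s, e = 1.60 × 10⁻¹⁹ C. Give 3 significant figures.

4.65

atomic unit of force: F_au = E_h/a₀ = m_e²e⁶/((4πε₀)³ℏ⁴) = 8.33 × 10⁻⁸ N.
3.87 × 10⁻⁷ / 8.33 × 10⁻⁸ = 4.65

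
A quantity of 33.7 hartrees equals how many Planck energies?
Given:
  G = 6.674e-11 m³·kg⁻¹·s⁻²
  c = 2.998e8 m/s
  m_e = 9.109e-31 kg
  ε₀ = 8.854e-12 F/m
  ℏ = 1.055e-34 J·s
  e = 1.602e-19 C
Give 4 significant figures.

7.500e-26

hartree: E_h = m_e e⁴/(4πε₀ℏ)² = 4.354e-18 J
Planck energy: E_P = √(ℏc⁵/G) = 1.957e9 J
33.7 × 4.354e-18 / 1.957e9 = 7.500e-26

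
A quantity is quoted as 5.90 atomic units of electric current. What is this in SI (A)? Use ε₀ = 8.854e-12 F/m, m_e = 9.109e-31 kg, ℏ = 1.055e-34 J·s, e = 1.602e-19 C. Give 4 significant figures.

One atomic unit of electric current: I_au = e E_h/ℏ = m_e e⁵/((4πε₀)²ℏ³) = 6.612e-3 A.
5.90 × 6.612e-3 A = 0.03901 A

0.03901 A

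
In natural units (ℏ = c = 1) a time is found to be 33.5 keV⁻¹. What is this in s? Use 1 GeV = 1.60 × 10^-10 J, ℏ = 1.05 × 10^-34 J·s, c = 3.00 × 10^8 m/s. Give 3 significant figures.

2.20 × 10^-17 s

A time is [E]⁻¹ in ℏ=c=1; restore one factor of ℏ.
1 GeV⁻¹ → ℏ × (1 GeV in J)⁻¹ = 6.56 × 10^-25 s.
Convert the energy scale: 33.5 keV⁻¹ = 3.35 × 10^7 GeV⁻¹.
Result: 3.35 × 10^7 × 6.56 × 10^-25 = 2.20 × 10^-17 s.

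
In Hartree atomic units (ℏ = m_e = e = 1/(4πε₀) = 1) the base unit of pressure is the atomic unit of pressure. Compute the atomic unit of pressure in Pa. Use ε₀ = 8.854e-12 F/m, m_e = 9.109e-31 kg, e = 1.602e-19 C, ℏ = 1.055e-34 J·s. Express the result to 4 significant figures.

2.929e13 Pa

P_au = E_h/a₀³ = m_e⁴e¹⁰/((4πε₀)⁵ℏ⁸)
E_h = 4.354e-18 J
a₀ = 5.297e-11 m
E_h/a₀³ = 2.929e13 Pa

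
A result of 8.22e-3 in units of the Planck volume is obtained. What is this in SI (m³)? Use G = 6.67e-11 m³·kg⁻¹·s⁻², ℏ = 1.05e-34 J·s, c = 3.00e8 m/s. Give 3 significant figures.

3.43e-107 m³

One Planck volume: V_P = (ℏG/c³)^(3/2) = 4.18e-105 m³.
8.22e-3 × 4.18e-105 m³ = 3.43e-107 m³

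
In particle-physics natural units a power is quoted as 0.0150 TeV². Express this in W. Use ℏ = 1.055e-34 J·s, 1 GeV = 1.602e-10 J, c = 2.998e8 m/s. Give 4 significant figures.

Power is [E]/[T] = [E]²/ℏ.
1 GeV² → 1/ℏ × (1 GeV in J)² = 2.433e14 W.
Convert the energy scale: 0.0150 TeV² = 1.50e4 GeV².
Result: 1.50e4 × 2.433e14 = 3.649e18 W.

3.649e18 W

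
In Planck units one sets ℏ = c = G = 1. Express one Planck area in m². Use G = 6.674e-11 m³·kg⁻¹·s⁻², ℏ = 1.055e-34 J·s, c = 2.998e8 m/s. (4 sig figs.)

2.613e-70 m²

A_P = ℏG/c³
  = 7.041e-45 / 2.695e25
  = 2.613e-70 m²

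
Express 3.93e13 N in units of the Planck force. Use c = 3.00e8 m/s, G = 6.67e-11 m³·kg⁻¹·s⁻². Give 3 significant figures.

Planck force: F_P = c⁴/G = 1.21e44 N.
3.93e13 / 1.21e44 = 3.24e-31

3.24e-31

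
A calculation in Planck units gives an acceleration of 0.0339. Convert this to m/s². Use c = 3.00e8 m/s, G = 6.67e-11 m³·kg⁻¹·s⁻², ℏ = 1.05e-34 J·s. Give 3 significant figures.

One Planck acceleration: a_P = √(c⁷/(ℏG)) = 5.59e51 m/s².
0.0339 × 5.59e51 m/s² = 1.89e50 m/s²

1.89e50 m/s²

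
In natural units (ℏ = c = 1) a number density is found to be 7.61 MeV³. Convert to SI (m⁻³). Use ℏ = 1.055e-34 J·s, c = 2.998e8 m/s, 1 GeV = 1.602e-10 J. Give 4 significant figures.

Number density is [L]⁻³ = [E]³/(ℏc)³.
1 GeV³ → 1/(ℏc)³ × (1 GeV in J)³ = 1.299e47 m⁻³.
Convert the energy scale: 7.61 MeV³ = 7.61e-9 GeV³.
Result: 7.61e-9 × 1.299e47 = 9.888e38 m⁻³.

9.888e38 m⁻³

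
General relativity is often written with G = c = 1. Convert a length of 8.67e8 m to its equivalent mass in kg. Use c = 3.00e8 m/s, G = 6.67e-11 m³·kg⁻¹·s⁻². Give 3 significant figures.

Length → mass via c²/G.
8.67e8 m × (c²/G) = 1.17e36 kg

1.17e36 kg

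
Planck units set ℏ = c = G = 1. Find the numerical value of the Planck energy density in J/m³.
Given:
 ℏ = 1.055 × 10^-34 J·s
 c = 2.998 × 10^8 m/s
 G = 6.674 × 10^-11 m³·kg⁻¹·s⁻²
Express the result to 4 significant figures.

From ℏ = c = G = 1 the energy density scale is u_P = c⁷/(ℏG²).
  = 2.177 × 10^59 / 4.699 × 10^-55
  = 4.632 × 10^113 J/m³

4.632 × 10^113 J/m³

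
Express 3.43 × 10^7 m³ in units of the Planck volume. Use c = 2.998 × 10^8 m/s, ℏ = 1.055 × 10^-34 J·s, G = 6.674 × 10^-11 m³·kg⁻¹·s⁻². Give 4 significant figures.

8.120 × 10^111

Planck volume: V_P = (ℏG/c³)^(3/2) = 4.224 × 10^-105 m³.
3.43 × 10^7 / 4.224 × 10^-105 = 8.120 × 10^111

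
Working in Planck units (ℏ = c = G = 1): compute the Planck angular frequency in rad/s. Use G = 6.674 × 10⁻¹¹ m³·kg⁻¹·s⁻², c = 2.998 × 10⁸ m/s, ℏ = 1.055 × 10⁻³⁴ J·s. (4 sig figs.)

The unique combination of the constants set to 1 with dimensions of angular frequency is ω_P = √(c⁵/(ℏG)).
  = √(3.440 × 10⁸⁶)
  = 1.855 × 10⁴³ rad/s

1.855 × 10⁴³ rad/s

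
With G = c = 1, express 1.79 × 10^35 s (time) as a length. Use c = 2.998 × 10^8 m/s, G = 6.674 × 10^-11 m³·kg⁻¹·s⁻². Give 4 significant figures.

5.366 × 10^43 m

Time → length via c.
1.79 × 10^35 s × (c) = 5.366 × 10^43 m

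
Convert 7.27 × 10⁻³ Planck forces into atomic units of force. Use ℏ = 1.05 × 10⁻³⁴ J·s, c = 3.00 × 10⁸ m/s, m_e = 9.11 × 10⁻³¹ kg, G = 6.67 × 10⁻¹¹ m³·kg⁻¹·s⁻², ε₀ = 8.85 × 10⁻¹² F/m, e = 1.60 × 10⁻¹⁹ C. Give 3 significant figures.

1.06 × 10⁴⁹

Planck force: F_P = c⁴/G = 1.21 × 10⁴⁴ N
atomic unit of force: F_au = E_h/a₀ = m_e²e⁶/((4πε₀)³ℏ⁴) = 8.33 × 10⁻⁸ N
7.27 × 10⁻³ × 1.21 × 10⁴⁴ / 8.33 × 10⁻⁸ = 1.06 × 10⁴⁹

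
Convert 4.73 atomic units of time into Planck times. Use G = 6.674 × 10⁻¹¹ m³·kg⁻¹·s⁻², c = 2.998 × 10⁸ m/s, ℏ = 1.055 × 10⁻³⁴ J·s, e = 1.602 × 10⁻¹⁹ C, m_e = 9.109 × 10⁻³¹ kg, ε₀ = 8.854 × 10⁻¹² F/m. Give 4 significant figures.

atomic unit of time: τ_au = (4πε₀)²ℏ³/(m_e e⁴) = 2.423 × 10⁻¹⁷ s
Planck time: t_P = √(ℏG/c⁵) = 5.392 × 10⁻⁴⁴ s
4.73 × 2.423 × 10⁻¹⁷ / 5.392 × 10⁻⁴⁴ = 2.125 × 10²⁷

2.125 × 10²⁷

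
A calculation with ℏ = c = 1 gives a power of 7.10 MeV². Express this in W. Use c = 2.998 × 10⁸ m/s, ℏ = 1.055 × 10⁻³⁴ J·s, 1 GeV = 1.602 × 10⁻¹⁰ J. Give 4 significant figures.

Power is [E]/[T] = [E]²/ℏ.
1 GeV² → 1/ℏ × (1 GeV in J)² = 2.433 × 10¹⁴ W.
Convert the energy scale: 7.10 MeV² = 7.10 × 10⁻⁶ GeV².
Result: 7.10 × 10⁻⁶ × 2.433 × 10¹⁴ = 1.727 × 10⁹ W.

1.727 × 10⁹ W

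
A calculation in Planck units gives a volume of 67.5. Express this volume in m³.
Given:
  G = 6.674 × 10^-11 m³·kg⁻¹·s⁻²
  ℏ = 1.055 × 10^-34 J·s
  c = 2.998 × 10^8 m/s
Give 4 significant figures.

One Planck volume: V_P = (ℏG/c³)^(3/2) = 4.224 × 10^-105 m³.
67.5 × 4.224 × 10^-105 m³ = 2.851 × 10^-103 m³

2.851 × 10^-103 m³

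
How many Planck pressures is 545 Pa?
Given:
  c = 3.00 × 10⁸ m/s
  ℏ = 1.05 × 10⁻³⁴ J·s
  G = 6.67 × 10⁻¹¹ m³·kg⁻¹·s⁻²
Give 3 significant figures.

1.16 × 10⁻¹¹¹

Planck pressure: p_P = c⁷/(ℏG²) = 4.68 × 10¹¹³ Pa.
545 / 4.68 × 10¹¹³ = 1.16 × 10⁻¹¹¹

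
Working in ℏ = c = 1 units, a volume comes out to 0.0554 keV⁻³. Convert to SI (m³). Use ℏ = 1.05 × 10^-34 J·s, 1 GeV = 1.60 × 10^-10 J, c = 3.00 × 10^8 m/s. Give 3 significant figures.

Volume is [L]³ = [E]⁻³·(ℏc)³.
1 GeV⁻³ → (ℏc)³ × (1 GeV in J)⁻³ = 7.63 × 10^-48 m³.
Convert the energy scale: 0.0554 keV⁻³ = 5.54 × 10^16 GeV⁻³.
Result: 5.54 × 10^16 × 7.63 × 10^-48 = 4.23 × 10^-31 m³.

4.23 × 10^-31 m³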